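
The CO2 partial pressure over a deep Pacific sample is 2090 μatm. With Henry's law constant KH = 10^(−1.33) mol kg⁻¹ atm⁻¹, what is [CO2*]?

KH = 10^(−1.33) = 4.677×10^-2 mol kg⁻¹ atm⁻¹
[CO2*] = KH · pCO2 = 4.677×10^-2 × 2090×10^-6 atm = 9.78×10^-5 mol/kg

[CO2*] = 97.8 μmol/kg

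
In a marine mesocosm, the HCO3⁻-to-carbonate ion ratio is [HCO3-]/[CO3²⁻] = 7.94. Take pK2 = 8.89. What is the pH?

pH = 7.99

From K2 = [H⁺][CO3²⁻]/[HCO3-]:  pH = pK2 − log₁₀([HCO3-]/[CO3²⁻])
log₁₀(7.94) = +0.900
pH = 8.89 − (+0.900) = 7.99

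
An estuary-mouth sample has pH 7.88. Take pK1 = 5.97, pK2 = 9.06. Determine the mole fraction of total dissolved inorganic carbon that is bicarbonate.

α₁ = 1 / (1 + [H⁺]/K1 + K2/[H⁺]) = 1 / (1 + 10^-1.91 + 10^-1.18)
   = 1 / (1 + 0.012303 + 0.066069) = 1/1.0784 = 0.9273

α₁ = 0.927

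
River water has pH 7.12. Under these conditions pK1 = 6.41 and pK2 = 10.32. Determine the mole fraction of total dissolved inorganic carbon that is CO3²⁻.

α₂ = 1 / (1 + [H⁺]/K2 + [H⁺]²/(K1K2)) = 1 / (1 + 10^+3.20 + 10^+2.49)
   = 1 / (1 + 1584.9 + 309.03) = 1/1894.9 = 0.0005277

α₂ = 0.000528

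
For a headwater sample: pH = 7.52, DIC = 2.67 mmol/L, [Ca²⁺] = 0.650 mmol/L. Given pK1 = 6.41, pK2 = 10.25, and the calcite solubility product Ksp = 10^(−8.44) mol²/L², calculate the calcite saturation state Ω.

α₂ = 1 / (1 + [H⁺]/K2 + [H⁺]²/(K1K2)) = 1 / (1 + 10^+2.73 + 10^+1.62)
   = 1 / (1 + 537.03 + 41.687) = 1/579.72 = 0.001725
[CO3²⁻] = α₂ × DIC = 0.001725 × 2.67 = 0.004606 mmol/L = 4.606 μmol/L
Ksp = 10^(−8.44) = 3.631×10^-9
Ω = [Ca²⁺][CO3²⁻]/Ksp = (0.650×10^-3)(4.606×10^-6) / 3.631×10^-9 = 0.825

Ω = 0.825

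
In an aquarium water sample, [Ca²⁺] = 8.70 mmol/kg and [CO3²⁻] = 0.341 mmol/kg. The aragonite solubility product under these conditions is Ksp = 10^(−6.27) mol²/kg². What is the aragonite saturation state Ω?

Ω = 5.52

Ksp = 10^(−6.27) = 5.370×10^-7
Ω = [Ca²⁺][CO3²⁻]/Ksp = (8.70×10^-3)(0.341×10^-3) / 5.370×10^-7 = 5.52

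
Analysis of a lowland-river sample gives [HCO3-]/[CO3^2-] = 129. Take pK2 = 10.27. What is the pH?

From K2 = [H⁺][CO3^2-]/[HCO3-]:  pH = pK2 − log₁₀([HCO3-]/[CO3^2-])
log₁₀(129) = +2.111
pH = 10.27 − (+2.111) = 8.16

pH = 8.16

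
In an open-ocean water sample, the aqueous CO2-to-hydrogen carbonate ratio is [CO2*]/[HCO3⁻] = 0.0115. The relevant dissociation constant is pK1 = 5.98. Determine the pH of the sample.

pH = 7.92

From K1 = [H⁺][HCO3⁻]/[CO2*]:  pH = pK1 − log₁₀([CO2*]/[HCO3⁻])
log₁₀(0.0115) = -1.939
pH = 5.98 − (-1.939) = 7.92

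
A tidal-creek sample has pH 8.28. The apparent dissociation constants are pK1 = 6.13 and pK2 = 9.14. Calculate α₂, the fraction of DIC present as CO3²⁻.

α₂ = 0.121

α₂ = 1 / (1 + [H⁺]/K2 + [H⁺]²/(K1K2)) = 1 / (1 + 10^+0.86 + 10^-1.29)
   = 1 / (1 + 7.2444 + 0.051286) = 1/8.2956 = 0.1205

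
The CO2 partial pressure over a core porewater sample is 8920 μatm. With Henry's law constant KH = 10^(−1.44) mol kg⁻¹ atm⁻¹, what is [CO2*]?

[CO2*] = 324 μmol/kg

KH = 10^(−1.44) = 3.631×10^-2 mol kg⁻¹ atm⁻¹
[CO2*] = KH · pCO2 = 3.631×10^-2 × 8920×10^-6 atm = 3.24×10^-4 mol/kg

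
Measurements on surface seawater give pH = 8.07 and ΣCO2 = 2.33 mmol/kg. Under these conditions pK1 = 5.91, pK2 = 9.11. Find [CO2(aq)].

α₀ = 1 / (1 + K1/[H⁺] + K1K2/[H⁺]²) = 1 / (1 + 10^+2.16 + 10^+1.12)
   = 1 / (1 + 144.54 + 13.183) = 1/158.73 = 0.006300
[CO2*] = α₀ × DIC = 0.006300 × 2.33 = 0.0147 mmol/kg = 14.7 μmol/kg

[CO2*] = 14.7 μmol/kg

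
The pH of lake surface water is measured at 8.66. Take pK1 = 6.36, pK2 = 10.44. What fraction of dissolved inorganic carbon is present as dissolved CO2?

α₀ = 0.00491

α₀ = 1 / (1 + K1/[H⁺] + K1K2/[H⁺]²) = 1 / (1 + 10^+2.30 + 10^+0.52)
   = 1 / (1 + 199.53 + 3.3113) = 1/203.84 = 0.004906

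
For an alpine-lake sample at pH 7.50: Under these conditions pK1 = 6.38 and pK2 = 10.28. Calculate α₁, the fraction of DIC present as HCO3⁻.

α₁ = 1 / (1 + [H⁺]/K1 + K2/[H⁺]) = 1 / (1 + 10^-1.12 + 10^-2.78)
   = 1 / (1 + 0.075858 + 0.0016596) = 1/1.0775 = 0.9281

α₁ = 0.928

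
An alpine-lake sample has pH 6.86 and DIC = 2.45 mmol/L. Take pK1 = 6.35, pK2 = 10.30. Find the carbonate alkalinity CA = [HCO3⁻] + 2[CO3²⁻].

CA = 1.87 mmol/L

CA = [HCO3⁻] + 2[CO3²⁻] = (α₁ + 2α₂)·DIC
At pH 6.86: [H⁺]/K1 = 10^-0.51 = 0.30903, K2/[H⁺] = 10^-3.44 = 0.00036308
α₁ = 1/(1 + 0.30903 + 0.00036308) = 1/1.3094 = 0.7637; α₂ = α₁·K2/[H⁺] = 0.0002773
α₁ + 2α₂ = 0.7643
CA = 0.7643 × 2.45 = 1.87 mmol/L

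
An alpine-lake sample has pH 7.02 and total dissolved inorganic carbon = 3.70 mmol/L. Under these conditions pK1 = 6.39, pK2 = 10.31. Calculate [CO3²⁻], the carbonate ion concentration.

α₂ = 1 / (1 + [H⁺]/K2 + [H⁺]²/(K1K2)) = 1 / (1 + 10^+3.29 + 10^+2.66)
   = 1 / (1 + 1949.8 + 457.09) = 1/2407.9 = 0.0004153
[CO3²⁻] = α₂ × DIC = 0.0004153 × 3.70 = 0.00154 mmol/L = 1.54 μmol/L

[CO3²⁻] = 1.54 μmol/L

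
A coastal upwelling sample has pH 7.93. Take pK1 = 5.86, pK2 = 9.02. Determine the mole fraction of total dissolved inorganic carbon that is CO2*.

α₀ = 0.00781

α₀ = 1 / (1 + K1/[H⁺] + K1K2/[H⁺]²) = 1 / (1 + 10^+2.07 + 10^+0.98)
   = 1 / (1 + 117.49 + 9.5499) = 1/128.04 = 0.007810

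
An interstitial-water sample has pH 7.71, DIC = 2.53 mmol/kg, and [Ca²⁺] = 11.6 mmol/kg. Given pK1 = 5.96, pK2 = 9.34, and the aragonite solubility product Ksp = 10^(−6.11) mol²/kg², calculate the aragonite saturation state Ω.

α₂ = 1 / (1 + [H⁺]/K2 + [H⁺]²/(K1K2)) = 1 / (1 + 10^+1.63 + 10^-0.12)
   = 1 / (1 + 42.658 + 0.75858) = 1/44.417 = 0.02251
[CO3²⁻] = α₂ × DIC = 0.02251 × 2.53 = 0.05696 mmol/kg
Ksp = 10^(−6.11) = 7.762×10^-7
Ω = [Ca²⁺][CO3²⁻]/Ksp = (11.6×10^-3)(5.696×10^-5) / 7.762×10^-7 = 0.851

Ω = 0.851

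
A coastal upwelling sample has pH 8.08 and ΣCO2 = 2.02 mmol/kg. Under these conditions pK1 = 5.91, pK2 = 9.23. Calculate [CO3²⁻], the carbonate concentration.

α₂ = 1 / (1 + [H⁺]/K2 + [H⁺]²/(K1K2)) = 1 / (1 + 10^+1.15 + 10^-1.02)
   = 1 / (1 + 14.125 + 0.095499) = 1/15.221 = 0.06570
[CO3²⁻] = α₂ × DIC = 0.06570 × 2.02 = 0.133 mmol/kg

[CO3²⁻] = 0.133 mmol/kg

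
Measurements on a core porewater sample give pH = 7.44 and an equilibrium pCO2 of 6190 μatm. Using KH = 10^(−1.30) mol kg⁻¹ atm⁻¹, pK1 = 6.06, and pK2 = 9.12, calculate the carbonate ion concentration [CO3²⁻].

[CO2*] = KH · pCO2 = 10^(−1.30) × 6190×10^-6 = 3.102×10^-4 mol/kg
α₀ = 1/(1 + K1/[H⁺] + K1K2/[H⁺]²) = 1/(1 + 10^+1.38 + 10^-0.30) = 0.03923
DIC = [CO2*]/α₀ = 3.102×10^-4 / 0.03923 = 7.908 mmol/kg
[CO3²⁻] = α₂·DIC; α₂ = 0.01966, so [CO3²⁻] = 0.01966 × 7.908 = 0.155 mmol/kg

[CO3²⁻] = 0.155 mmol/kg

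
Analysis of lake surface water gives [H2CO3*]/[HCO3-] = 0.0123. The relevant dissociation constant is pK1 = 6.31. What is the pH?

From K1 = [H⁺][HCO3-]/[H2CO3*]:  pH = pK1 − log₁₀([H2CO3*]/[HCO3-])
log₁₀(0.0123) = -1.910
pH = 6.31 − (-1.910) = 8.22

pH = 8.22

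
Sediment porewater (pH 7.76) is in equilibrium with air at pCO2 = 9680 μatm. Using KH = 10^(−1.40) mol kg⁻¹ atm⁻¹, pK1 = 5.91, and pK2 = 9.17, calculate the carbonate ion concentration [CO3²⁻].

[CO3²⁻] = 1.06 mmol/kg

[CO2*] = KH · pCO2 = 10^(−1.40) × 9680×10^-6 = 3.854×10^-4 mol/kg
α₀ = 1/(1 + K1/[H⁺] + K1K2/[H⁺]²) = 1/(1 + 10^+1.85 + 10^+0.44) = 0.01341
DIC = [CO2*]/α₀ = 3.854×10^-4 / 0.01341 = 28.73 mmol/kg
[CO3²⁻] = α₂·DIC; α₂ = 0.03695, so [CO3²⁻] = 0.03695 × 28.73 = 1.06 mmol/kg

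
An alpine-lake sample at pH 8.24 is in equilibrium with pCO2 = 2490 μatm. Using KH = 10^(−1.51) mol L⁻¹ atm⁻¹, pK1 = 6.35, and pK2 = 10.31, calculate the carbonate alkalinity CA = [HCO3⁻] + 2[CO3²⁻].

CA = 6.07 mmol/L

[CO2*] = KH · pCO2 = 10^(−1.51) × 2490×10^-6 = 7.695×10^-5 mol/L
α₀ = 1/(1 + K1/[H⁺] + K1K2/[H⁺]²) = 1/(1 + 10^+1.89 + 10^-0.18) = 0.01261
DIC = [CO2*]/α₀ = 7.695×10^-5 / 0.01261 = 6.101 mmol/L
CA = (α₁ + 2α₂)·DIC = (0.9791 + 2×0.008333) × 6.101 = 6.07 mmol/L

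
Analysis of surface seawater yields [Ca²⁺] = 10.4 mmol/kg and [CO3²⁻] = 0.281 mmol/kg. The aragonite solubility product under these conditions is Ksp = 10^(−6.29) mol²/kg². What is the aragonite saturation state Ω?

Ω = 5.70

Ksp = 10^(−6.29) = 5.129×10^-7
Ω = [Ca²⁺][CO3²⁻]/Ksp = (10.4×10^-3)(0.281×10^-3) / 5.129×10^-7 = 5.70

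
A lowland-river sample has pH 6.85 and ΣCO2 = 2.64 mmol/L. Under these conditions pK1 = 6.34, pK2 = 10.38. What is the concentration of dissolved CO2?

[CO2*] = 0.623 mmol/L

α₀ = 1 / (1 + K1/[H⁺] + K1K2/[H⁺]²) = 1 / (1 + 10^+0.51 + 10^-3.02)
   = 1 / (1 + 3.2359 + 0.00095499) = 1/4.2369 = 0.2360
[CO2*] = α₀ × DIC = 0.2360 × 2.64 = 0.623 mmol/L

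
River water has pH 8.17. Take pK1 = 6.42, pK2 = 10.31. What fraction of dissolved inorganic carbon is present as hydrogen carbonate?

α₁ = 1 / (1 + [H⁺]/K1 + K2/[H⁺]) = 1 / (1 + 10^-1.75 + 10^-2.14)
   = 1 / (1 + 0.017783 + 0.0072444) = 1/1.0250 = 0.9756

α₁ = 0.976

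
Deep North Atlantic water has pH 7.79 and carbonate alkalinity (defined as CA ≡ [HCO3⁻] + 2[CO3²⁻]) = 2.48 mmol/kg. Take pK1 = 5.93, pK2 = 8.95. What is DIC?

CA = [HCO3⁻] + 2[CO3²⁻] = (α₁ + 2α₂)·DIC
At pH 7.79: [H⁺]/K1 = 10^-1.86 = 0.013804, K2/[H⁺] = 10^-1.16 = 0.069183
α₁ = 1/(1 + 0.013804 + 0.069183) = 1/1.0830 = 0.9234; α₂ = α₁·K2/[H⁺] = 0.06388
α₁ + 2α₂ = 1.0511
DIC = CA / (α₁ + 2α₂) = 2.48 / 1.0511 = 2.36 mmol/kg

DIC = 2.36 mmol/kg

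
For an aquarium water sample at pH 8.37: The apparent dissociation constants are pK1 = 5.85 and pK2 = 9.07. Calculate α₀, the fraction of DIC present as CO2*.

α₀ = 0.00251

α₀ = 1 / (1 + K1/[H⁺] + K1K2/[H⁺]²) = 1 / (1 + 10^+2.52 + 10^+1.82)
   = 1 / (1 + 331.13 + 66.069) = 1/398.20 = 0.002511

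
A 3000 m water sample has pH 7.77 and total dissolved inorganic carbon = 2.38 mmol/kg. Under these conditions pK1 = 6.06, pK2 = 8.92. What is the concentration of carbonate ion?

α₂ = 1 / (1 + [H⁺]/K2 + [H⁺]²/(K1K2)) = 1 / (1 + 10^+1.15 + 10^-0.56)
   = 1 / (1 + 14.125 + 0.27542) = 1/15.401 = 0.06493
[CO3²⁻] = α₂ × DIC = 0.06493 × 2.38 = 0.155 mmol/kg

[CO3²⁻] = 0.155 mmol/kg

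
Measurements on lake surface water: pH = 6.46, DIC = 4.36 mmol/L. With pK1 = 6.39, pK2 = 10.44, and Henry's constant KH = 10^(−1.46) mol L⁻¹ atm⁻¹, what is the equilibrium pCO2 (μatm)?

pCO2 = 5.78×10^4 μatm

α₀ = 1 / (1 + K1/[H⁺] + K1K2/[H⁺]²) = 1 / (1 + 10^+0.07 + 10^-3.91)
   = 1 / (1 + 1.1749 + 0.00012303) = 1/2.1750 = 0.4598
[CO2*] = α₀ × DIC = 0.4598 × 4.36 = 2.005 mmol/L
pCO2 = [CO2*]/KH = 2.005×10^-3 / 3.467×10^-2 = 5.78×10^4 μatm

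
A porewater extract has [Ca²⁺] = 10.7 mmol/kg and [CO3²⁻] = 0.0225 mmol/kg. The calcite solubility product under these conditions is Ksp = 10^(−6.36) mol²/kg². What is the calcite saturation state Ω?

Ksp = 10^(−6.36) = 4.365×10^-7
Ω = [Ca²⁺][CO3²⁻]/Ksp = (10.7×10^-3)(0.0225×10^-3) / 4.365×10^-7 = 0.552

Ω = 0.552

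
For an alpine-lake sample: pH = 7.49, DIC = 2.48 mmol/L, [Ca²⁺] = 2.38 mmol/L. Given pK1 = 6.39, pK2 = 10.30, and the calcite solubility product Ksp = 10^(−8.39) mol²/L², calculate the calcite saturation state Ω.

α₂ = 1 / (1 + [H⁺]/K2 + [H⁺]²/(K1K2)) = 1 / (1 + 10^+2.81 + 10^+1.71)
   = 1 / (1 + 645.65 + 51.286) = 1/697.94 = 0.001433
[CO3²⁻] = α₂ × DIC = 0.001433 × 2.48 = 0.003553 mmol/L = 3.553 μmol/L
Ksp = 10^(−8.39) = 4.074×10^-9
Ω = [Ca²⁺][CO3²⁻]/Ksp = (2.38×10^-3)(3.553×10^-6) / 4.074×10^-9 = 2.08

Ω = 2.08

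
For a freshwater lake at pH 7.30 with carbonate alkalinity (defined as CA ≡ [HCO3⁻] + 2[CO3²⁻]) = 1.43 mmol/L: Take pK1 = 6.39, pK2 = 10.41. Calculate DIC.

DIC = 1.60 mmol/L

CA = [HCO3⁻] + 2[CO3²⁻] = (α₁ + 2α₂)·DIC
At pH 7.30: [H⁺]/K1 = 10^-0.91 = 0.12303, K2/[H⁺] = 10^-3.11 = 0.00077625
α₁ = 1/(1 + 0.12303 + 0.00077625) = 1/1.1238 = 0.8898; α₂ = α₁·K2/[H⁺] = 0.0006907
α₁ + 2α₂ = 0.8912
DIC = CA / (α₁ + 2α₂) = 1.43 / 0.8912 = 1.60 mmol/L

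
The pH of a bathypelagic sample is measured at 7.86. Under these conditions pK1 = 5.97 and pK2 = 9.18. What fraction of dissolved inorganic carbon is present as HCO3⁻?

α₁ = 0.943

α₁ = 1 / (1 + [H⁺]/K1 + K2/[H⁺]) = 1 / (1 + 10^-1.89 + 10^-1.32)
   = 1 / (1 + 0.012882 + 0.047863) = 1/1.0607 = 0.9427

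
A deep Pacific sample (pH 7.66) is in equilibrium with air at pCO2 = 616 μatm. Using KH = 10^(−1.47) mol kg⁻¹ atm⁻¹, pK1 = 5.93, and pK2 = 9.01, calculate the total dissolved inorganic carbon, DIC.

DIC = 1.19 mmol/kg

[CO2*] = KH · pCO2 = 10^(−1.47) × 616×10^-6 = 2.087×10^-5 mol/kg
α₀ = 1/(1 + K1/[H⁺] + K1K2/[H⁺]²) = 1/(1 + 10^+1.73 + 10^+0.38) = 0.01751
DIC = [CO2*]/α₀ = 2.087×10^-5 / 0.01751 = 1.19 mmol/kg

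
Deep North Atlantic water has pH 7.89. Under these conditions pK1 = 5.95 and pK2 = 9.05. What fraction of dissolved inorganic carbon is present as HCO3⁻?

α₁ = 1 / (1 + [H⁺]/K1 + K2/[H⁺]) = 1 / (1 + 10^-1.94 + 10^-1.16)
   = 1 / (1 + 0.011482 + 0.069183) = 1/1.0807 = 0.9254

α₁ = 0.925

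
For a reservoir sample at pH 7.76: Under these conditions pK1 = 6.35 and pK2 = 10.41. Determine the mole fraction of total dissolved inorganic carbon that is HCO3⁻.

α₁ = 0.960

α₁ = 1 / (1 + [H⁺]/K1 + K2/[H⁺]) = 1 / (1 + 10^-1.41 + 10^-2.65)
   = 1 / (1 + 0.038905 + 0.0022387) = 1/1.0411 = 0.9605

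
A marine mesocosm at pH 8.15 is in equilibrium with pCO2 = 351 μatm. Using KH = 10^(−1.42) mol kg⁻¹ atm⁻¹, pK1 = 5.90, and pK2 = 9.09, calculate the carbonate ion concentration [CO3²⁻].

[CO2*] = KH · pCO2 = 10^(−1.42) × 351×10^-6 = 1.334×10^-5 mol/kg
α₀ = 1/(1 + K1/[H⁺] + K1K2/[H⁺]²) = 1/(1 + 10^+2.25 + 10^+1.31) = 0.005019
DIC = [CO2*]/α₀ = 1.334×10^-5 / 0.005019 = 2.659 mmol/kg
[CO3²⁻] = α₂·DIC; α₂ = 0.1025, so [CO3²⁻] = 0.1025 × 2.659 = 0.272 mmol/kg

[CO3²⁻] = 0.272 mmol/kg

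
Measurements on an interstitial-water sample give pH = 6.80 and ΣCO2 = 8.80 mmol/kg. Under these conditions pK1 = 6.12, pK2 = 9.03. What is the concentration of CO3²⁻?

α₂ = 1 / (1 + [H⁺]/K2 + [H⁺]²/(K1K2)) = 1 / (1 + 10^+2.23 + 10^+1.55)
   = 1 / (1 + 169.82 + 35.481) = 1/206.31 = 0.004847
[CO3²⁻] = α₂ × DIC = 0.004847 × 8.80 = 0.0427 mmol/kg

[CO3²⁻] = 0.0427 mmol/kg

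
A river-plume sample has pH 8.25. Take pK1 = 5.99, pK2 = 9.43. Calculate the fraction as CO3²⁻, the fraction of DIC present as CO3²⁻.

α₂ = 0.0617

α₂ = 1 / (1 + [H⁺]/K2 + [H⁺]²/(K1K2)) = 1 / (1 + 10^+1.18 + 10^-1.08)
   = 1 / (1 + 15.136 + 0.083176) = 1/16.219 = 0.06166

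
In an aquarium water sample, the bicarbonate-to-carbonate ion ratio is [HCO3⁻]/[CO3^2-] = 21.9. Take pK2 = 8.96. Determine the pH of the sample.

From K2 = [H⁺][CO3^2-]/[HCO3⁻]:  pH = pK2 − log₁₀([HCO3⁻]/[CO3^2-])
log₁₀(21.9) = +1.340
pH = 8.96 − (+1.340) = 7.62

pH = 7.62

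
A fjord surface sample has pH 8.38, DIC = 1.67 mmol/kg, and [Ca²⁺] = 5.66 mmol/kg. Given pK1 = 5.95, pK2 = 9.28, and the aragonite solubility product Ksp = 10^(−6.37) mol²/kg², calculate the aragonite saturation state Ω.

Ω = 2.47

α₂ = 1 / (1 + [H⁺]/K2 + [H⁺]²/(K1K2)) = 1 / (1 + 10^+0.90 + 10^-1.53)
   = 1 / (1 + 7.9433 + 0.029512) = 1/8.9728 = 0.1114
[CO3²⁻] = α₂ × DIC = 0.1114 × 1.67 = 0.1861 mmol/kg
Ksp = 10^(−6.37) = 4.266×10^-7
Ω = [Ca²⁺][CO3²⁻]/Ksp = (5.66×10^-3)(1.861×10^-4) / 4.266×10^-7 = 2.47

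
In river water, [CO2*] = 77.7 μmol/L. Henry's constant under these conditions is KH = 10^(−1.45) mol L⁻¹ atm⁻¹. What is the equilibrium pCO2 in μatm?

KH = 10^(−1.45) = 3.548×10^-2 mol L⁻¹ atm⁻¹
pCO2 = [CO2*]/KH = 77.7×10^-6 / 3.548×10^-2 = 2.19×10^-3 atm = 2190 μatm

pCO2 = 2190 μatm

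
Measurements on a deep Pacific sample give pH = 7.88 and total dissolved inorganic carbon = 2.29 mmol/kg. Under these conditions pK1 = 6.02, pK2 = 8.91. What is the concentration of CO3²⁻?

α₂ = 1 / (1 + [H⁺]/K2 + [H⁺]²/(K1K2)) = 1 / (1 + 10^+1.03 + 10^-0.83)
   = 1 / (1 + 10.715 + 0.14791) = 1/11.863 = 0.08429
[CO3²⁻] = α₂ × DIC = 0.08429 × 2.29 = 0.193 mmol/kg

[CO3²⁻] = 0.193 mmol/kg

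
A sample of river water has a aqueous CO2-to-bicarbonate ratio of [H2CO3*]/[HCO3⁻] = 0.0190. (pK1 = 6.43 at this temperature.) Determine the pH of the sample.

pH = 8.15

From K1 = [H⁺][HCO3⁻]/[H2CO3*]:  pH = pK1 − log₁₀([H2CO3*]/[HCO3⁻])
log₁₀(0.0190) = -1.721
pH = 6.43 − (-1.721) = 8.15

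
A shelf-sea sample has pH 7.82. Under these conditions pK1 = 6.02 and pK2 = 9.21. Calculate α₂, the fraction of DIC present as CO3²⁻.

α₂ = 0.0386

α₂ = 1 / (1 + [H⁺]/K2 + [H⁺]²/(K1K2)) = 1 / (1 + 10^+1.39 + 10^-0.41)
   = 1 / (1 + 24.547 + 0.38905) = 1/25.936 = 0.03856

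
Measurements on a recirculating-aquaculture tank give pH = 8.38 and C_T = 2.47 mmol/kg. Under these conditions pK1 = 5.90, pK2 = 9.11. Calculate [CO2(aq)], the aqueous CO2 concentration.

[CO2*] = 6.88 μmol/kg

α₀ = 1 / (1 + K1/[H⁺] + K1K2/[H⁺]²) = 1 / (1 + 10^+2.48 + 10^+1.75)
   = 1 / (1 + 302.00 + 56.234) = 1/359.23 = 0.002784
[CO2*] = α₀ × DIC = 0.002784 × 2.47 = 0.00688 mmol/kg = 6.88 μmol/kg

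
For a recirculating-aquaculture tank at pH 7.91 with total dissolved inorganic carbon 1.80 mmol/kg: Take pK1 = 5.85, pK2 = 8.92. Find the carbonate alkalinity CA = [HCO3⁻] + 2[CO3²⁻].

CA = [HCO3⁻] + 2[CO3²⁻] = (α₁ + 2α₂)·DIC
At pH 7.91: [H⁺]/K1 = 10^-2.06 = 0.0087096, K2/[H⁺] = 10^-1.01 = 0.097724
α₁ = 1/(1 + 0.0087096 + 0.097724) = 1/1.1064 = 0.9038; α₂ = α₁·K2/[H⁺] = 0.08832
α₁ + 2α₂ = 1.0805
CA = 1.0805 × 1.80 = 1.94 mmol/kg

CA = 1.94 mmol/kg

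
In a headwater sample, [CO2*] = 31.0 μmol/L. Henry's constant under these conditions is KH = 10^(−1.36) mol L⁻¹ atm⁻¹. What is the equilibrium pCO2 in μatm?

KH = 10^(−1.36) = 4.365×10^-2 mol L⁻¹ atm⁻¹
pCO2 = [CO2*]/KH = 31.0×10^-6 / 4.365×10^-2 = 7.10×10^-4 atm = 710 μatm

pCO2 = 710 μatm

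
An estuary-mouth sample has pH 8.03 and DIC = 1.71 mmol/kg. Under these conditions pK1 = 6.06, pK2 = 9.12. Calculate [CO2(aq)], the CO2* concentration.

[CO2*] = 16.8 μmol/kg

α₀ = 1 / (1 + K1/[H⁺] + K1K2/[H⁺]²) = 1 / (1 + 10^+1.97 + 10^+0.88)
   = 1 / (1 + 93.325 + 7.5858) = 1/101.91 = 0.009812
[CO2*] = α₀ × DIC = 0.009812 × 1.71 = 0.0168 mmol/kg = 16.8 μmol/kg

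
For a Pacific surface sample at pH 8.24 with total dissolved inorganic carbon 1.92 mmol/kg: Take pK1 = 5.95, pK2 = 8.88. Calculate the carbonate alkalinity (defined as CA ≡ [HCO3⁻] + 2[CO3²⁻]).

CA = 2.27 mmol/kg

CA = [HCO3⁻] + 2[CO3²⁻] = (α₁ + 2α₂)·DIC
At pH 8.24: [H⁺]/K1 = 10^-2.29 = 0.0051286, K2/[H⁺] = 10^-0.64 = 0.22909
α₁ = 1/(1 + 0.0051286 + 0.22909) = 1/1.2342 = 0.8102; α₂ = α₁·K2/[H⁺] = 0.1856
α₁ + 2α₂ = 1.1815
CA = 1.1815 × 1.92 = 2.27 mmol/kg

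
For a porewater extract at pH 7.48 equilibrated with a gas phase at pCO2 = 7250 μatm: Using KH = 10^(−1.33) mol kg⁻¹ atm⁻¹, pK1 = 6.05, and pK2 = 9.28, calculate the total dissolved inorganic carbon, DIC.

DIC = 9.61 mmol/kg

[CO2*] = KH · pCO2 = 10^(−1.33) × 7250×10^-6 = 3.391×10^-4 mol/kg
α₀ = 1/(1 + K1/[H⁺] + K1K2/[H⁺]²) = 1/(1 + 10^+1.43 + 10^-0.37) = 0.03528
DIC = [CO2*]/α₀ = 3.391×10^-4 / 0.03528 = 9.61 mmol/kg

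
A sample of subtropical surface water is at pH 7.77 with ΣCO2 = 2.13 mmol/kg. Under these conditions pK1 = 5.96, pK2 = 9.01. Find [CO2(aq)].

α₀ = 1 / (1 + K1/[H⁺] + K1K2/[H⁺]²) = 1 / (1 + 10^+1.81 + 10^+0.57)
   = 1 / (1 + 64.565 + 3.7154) = 1/69.281 = 0.01443
[CO2*] = α₀ × DIC = 0.01443 × 2.13 = 0.0307 mmol/kg

[CO2*] = 0.0307 mmol/kg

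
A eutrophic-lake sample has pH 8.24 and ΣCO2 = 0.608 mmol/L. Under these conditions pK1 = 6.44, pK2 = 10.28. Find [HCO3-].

[HCO3⁻] = 0.593 mmol/L

α₁ = 1 / (1 + [H⁺]/K1 + K2/[H⁺]) = 1 / (1 + 10^-1.80 + 10^-2.04)
   = 1 / (1 + 0.015849 + 0.0091201) = 1/1.0250 = 0.9756
[HCO3⁻] = α₁ × DIC = 0.9756 × 0.608 = 0.593 mmol/L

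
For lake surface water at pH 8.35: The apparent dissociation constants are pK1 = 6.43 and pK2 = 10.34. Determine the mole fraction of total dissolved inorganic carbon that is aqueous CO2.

α₀ = 1 / (1 + K1/[H⁺] + K1K2/[H⁺]²) = 1 / (1 + 10^+1.92 + 10^-0.07)
   = 1 / (1 + 83.176 + 0.85114) = 1/85.028 = 0.01176

α₀ = 0.0118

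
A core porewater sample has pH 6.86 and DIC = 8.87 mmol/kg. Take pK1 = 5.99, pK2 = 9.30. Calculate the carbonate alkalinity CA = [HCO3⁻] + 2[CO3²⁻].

CA = 7.85 mmol/kg

CA = [HCO3⁻] + 2[CO3²⁻] = (α₁ + 2α₂)·DIC
At pH 6.86: [H⁺]/K1 = 10^-0.87 = 0.13490, K2/[H⁺] = 10^-2.44 = 0.0036308
α₁ = 1/(1 + 0.13490 + 0.0036308) = 1/1.1385 = 0.8783; α₂ = α₁·K2/[H⁺] = 0.003189
α₁ + 2α₂ = 0.8847
CA = 0.8847 × 8.87 = 7.85 mmol/kg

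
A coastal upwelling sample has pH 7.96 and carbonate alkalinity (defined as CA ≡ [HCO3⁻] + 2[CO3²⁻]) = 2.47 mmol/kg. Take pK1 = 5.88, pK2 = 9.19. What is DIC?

DIC = 2.36 mmol/kg

CA = [HCO3⁻] + 2[CO3²⁻] = (α₁ + 2α₂)·DIC
At pH 7.96: [H⁺]/K1 = 10^-2.08 = 0.0083176, K2/[H⁺] = 10^-1.23 = 0.058884
α₁ = 1/(1 + 0.0083176 + 0.058884) = 1/1.0672 = 0.9370; α₂ = α₁·K2/[H⁺] = 0.05518
α₁ + 2α₂ = 1.0474
DIC = CA / (α₁ + 2α₂) = 2.47 / 1.0474 = 2.36 mmol/kg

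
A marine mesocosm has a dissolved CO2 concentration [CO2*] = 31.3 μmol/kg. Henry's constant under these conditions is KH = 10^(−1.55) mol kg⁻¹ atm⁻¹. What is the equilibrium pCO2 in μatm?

pCO2 = 1110 μatm

KH = 10^(−1.55) = 2.818×10^-2 mol kg⁻¹ atm⁻¹
pCO2 = [CO2*]/KH = 31.3×10^-6 / 2.818×10^-2 = 1.11×10^-3 atm = 1110 μatm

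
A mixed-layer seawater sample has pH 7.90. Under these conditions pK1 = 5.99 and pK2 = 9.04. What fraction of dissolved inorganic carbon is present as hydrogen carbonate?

α₁ = 1 / (1 + [H⁺]/K1 + K2/[H⁺]) = 1 / (1 + 10^-1.91 + 10^-1.14)
   = 1 / (1 + 0.012303 + 0.072444) = 1/1.0847 = 0.9219

α₁ = 0.922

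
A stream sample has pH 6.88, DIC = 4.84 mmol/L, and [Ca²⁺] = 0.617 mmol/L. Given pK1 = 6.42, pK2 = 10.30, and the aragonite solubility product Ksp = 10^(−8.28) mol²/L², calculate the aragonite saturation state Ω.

α₂ = 1 / (1 + [H⁺]/K2 + [H⁺]²/(K1K2)) = 1 / (1 + 10^+3.42 + 10^+2.96)
   = 1 / (1 + 2630.3 + 912.01) = 1/3543.3 = 0.0002822
[CO3²⁻] = α₂ × DIC = 0.0002822 × 4.84 = 0.001366 mmol/L = 1.366 μmol/L
Ksp = 10^(−8.28) = 5.248×10^-9
Ω = [Ca²⁺][CO3²⁻]/Ksp = (0.617×10^-3)(1.366×10^-6) / 5.248×10^-9 = 0.161

Ω = 0.161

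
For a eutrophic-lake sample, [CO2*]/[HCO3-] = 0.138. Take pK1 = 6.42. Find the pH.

From K1 = [H⁺][HCO3-]/[CO2*]:  pH = pK1 − log₁₀([CO2*]/[HCO3-])
log₁₀(0.138) = -0.860
pH = 6.42 − (-0.860) = 7.28

pH = 7.28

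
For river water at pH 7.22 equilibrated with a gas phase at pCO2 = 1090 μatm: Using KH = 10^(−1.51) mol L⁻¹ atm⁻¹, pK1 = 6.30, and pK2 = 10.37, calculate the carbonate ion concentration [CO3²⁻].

[CO2*] = KH · pCO2 = 10^(−1.51) × 1090×10^-6 = 3.368×10^-5 mol/L
α₀ = 1/(1 + K1/[H⁺] + K1K2/[H⁺]²) = 1/(1 + 10^+0.92 + 10^-2.23) = 0.1073
DIC = [CO2*]/α₀ = 3.368×10^-5 / 0.1073 = 0.3141 mmol/L
[CO3²⁻] = α₂·DIC; α₂ = 0.0006316, so [CO3²⁻] = 0.0006316 × 0.3141 = 0.000198 mmol/L = 0.198 μmol/L

[CO3²⁻] = 0.198 μmol/L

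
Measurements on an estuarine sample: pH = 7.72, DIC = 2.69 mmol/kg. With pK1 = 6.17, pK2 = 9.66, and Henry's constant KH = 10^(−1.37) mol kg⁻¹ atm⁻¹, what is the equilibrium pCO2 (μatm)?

pCO2 = 1710 μatm

α₀ = 1 / (1 + K1/[H⁺] + K1K2/[H⁺]²) = 1 / (1 + 10^+1.55 + 10^-0.39)
   = 1 / (1 + 35.481 + 0.40738) = 1/36.889 = 0.02711
[CO2*] = α₀ × DIC = 0.02711 × 2.69 = 0.07292 mmol/kg
pCO2 = [CO2*]/KH = 7.292×10^-5 / 4.266×10^-2 = 1710 μatm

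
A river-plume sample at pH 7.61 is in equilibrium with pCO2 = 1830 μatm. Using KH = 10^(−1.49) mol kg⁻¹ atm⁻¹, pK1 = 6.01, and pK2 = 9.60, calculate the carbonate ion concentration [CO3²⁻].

[CO2*] = KH · pCO2 = 10^(−1.49) × 1830×10^-6 = 5.922×10^-5 mol/kg
α₀ = 1/(1 + K1/[H⁺] + K1K2/[H⁺]²) = 1/(1 + 10^+1.60 + 10^-0.39) = 0.02426
DIC = [CO2*]/α₀ = 5.922×10^-5 / 0.02426 = 2.441 mmol/kg
[CO3²⁻] = α₂·DIC; α₂ = 0.009884, so [CO3²⁻] = 0.009884 × 2.441 = 0.0241 mmol/kg

[CO3²⁻] = 0.0241 mmol/kg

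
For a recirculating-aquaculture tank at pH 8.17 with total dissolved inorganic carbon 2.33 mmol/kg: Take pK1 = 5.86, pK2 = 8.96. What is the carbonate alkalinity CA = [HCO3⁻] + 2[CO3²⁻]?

CA = [HCO3⁻] + 2[CO3²⁻] = (α₁ + 2α₂)·DIC
At pH 8.17: [H⁺]/K1 = 10^-2.31 = 0.0048978, K2/[H⁺] = 10^-0.79 = 0.16218
α₁ = 1/(1 + 0.0048978 + 0.16218) = 1/1.1671 = 0.8568; α₂ = α₁·K2/[H⁺] = 0.1390
α₁ + 2α₂ = 1.1348
CA = 1.1348 × 2.33 = 2.64 mmol/kg

CA = 2.64 mmol/kg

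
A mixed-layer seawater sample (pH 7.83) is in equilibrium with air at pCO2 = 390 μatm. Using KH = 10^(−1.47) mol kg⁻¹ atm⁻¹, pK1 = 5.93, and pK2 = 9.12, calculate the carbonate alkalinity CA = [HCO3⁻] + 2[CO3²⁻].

CA = 1.16 mmol/kg

[CO2*] = KH · pCO2 = 10^(−1.47) × 390×10^-6 = 1.321×10^-5 mol/kg
α₀ = 1/(1 + K1/[H⁺] + K1K2/[H⁺]²) = 1/(1 + 10^+1.90 + 10^+0.61) = 0.01183
DIC = [CO2*]/α₀ = 1.321×10^-5 / 0.01183 = 1.117 mmol/kg
CA = (α₁ + 2α₂)·DIC = (0.9400 + 2×0.04821) × 1.117 = 1.16 mmol/kg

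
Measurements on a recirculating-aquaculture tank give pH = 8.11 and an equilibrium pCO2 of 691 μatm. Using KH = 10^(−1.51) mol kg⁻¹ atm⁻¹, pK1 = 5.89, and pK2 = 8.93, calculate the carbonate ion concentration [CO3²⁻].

[CO2*] = KH · pCO2 = 10^(−1.51) × 691×10^-6 = 2.135×10^-5 mol/kg
α₀ = 1/(1 + K1/[H⁺] + K1K2/[H⁺]²) = 1/(1 + 10^+2.22 + 10^+1.40) = 0.005206
DIC = [CO2*]/α₀ = 2.135×10^-5 / 0.005206 = 4.102 mmol/kg
[CO3²⁻] = α₂·DIC; α₂ = 0.1308, so [CO3²⁻] = 0.1308 × 4.102 = 0.536 mmol/kg

[CO3²⁻] = 0.536 mmol/kg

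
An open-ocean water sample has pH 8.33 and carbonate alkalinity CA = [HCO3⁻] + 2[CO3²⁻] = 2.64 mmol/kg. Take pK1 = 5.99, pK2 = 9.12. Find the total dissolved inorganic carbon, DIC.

CA = [HCO3⁻] + 2[CO3²⁻] = (α₁ + 2α₂)·DIC
At pH 8.33: [H⁺]/K1 = 10^-2.34 = 0.0045709, K2/[H⁺] = 10^-0.79 = 0.16218
α₁ = 1/(1 + 0.0045709 + 0.16218) = 1/1.1668 = 0.8571; α₂ = α₁·K2/[H⁺] = 0.1390
α₁ + 2α₂ = 1.1351
DIC = CA / (α₁ + 2α₂) = 2.64 / 1.1351 = 2.33 mmol/kg

DIC = 2.33 mmol/kg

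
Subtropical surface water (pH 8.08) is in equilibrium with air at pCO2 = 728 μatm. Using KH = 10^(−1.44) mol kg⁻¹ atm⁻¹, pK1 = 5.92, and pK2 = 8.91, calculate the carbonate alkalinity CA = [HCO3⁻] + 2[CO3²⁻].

[CO2*] = KH · pCO2 = 10^(−1.44) × 728×10^-6 = 2.643×10^-5 mol/kg
α₀ = 1/(1 + K1/[H⁺] + K1K2/[H⁺]²) = 1/(1 + 10^+2.16 + 10^+1.33) = 0.005991
DIC = [CO2*]/α₀ = 2.643×10^-5 / 0.005991 = 4.412 mmol/kg
CA = (α₁ + 2α₂)·DIC = (0.8659 + 2×0.1281) × 4.412 = 4.95 mmol/kg

CA = 4.95 mmol/kg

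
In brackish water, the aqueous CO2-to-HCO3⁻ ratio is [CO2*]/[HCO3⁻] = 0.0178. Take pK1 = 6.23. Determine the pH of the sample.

pH = 7.98

From K1 = [H⁺][HCO3⁻]/[CO2*]:  pH = pK1 − log₁₀([CO2*]/[HCO3⁻])
log₁₀(0.0178) = -1.750
pH = 6.23 − (-1.750) = 7.98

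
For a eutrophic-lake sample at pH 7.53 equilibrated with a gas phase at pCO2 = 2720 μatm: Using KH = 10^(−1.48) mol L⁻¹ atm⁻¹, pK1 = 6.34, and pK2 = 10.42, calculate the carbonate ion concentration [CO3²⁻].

[CO3²⁻] = 1.80 μmol/L

[CO2*] = KH · pCO2 = 10^(−1.48) × 2720×10^-6 = 9.007×10^-5 mol/L
α₀ = 1/(1 + K1/[H⁺] + K1K2/[H⁺]²) = 1/(1 + 10^+1.19 + 10^-1.70) = 0.06058
DIC = [CO2*]/α₀ = 9.007×10^-5 / 0.06058 = 1.487 mmol/L
[CO3²⁻] = α₂·DIC; α₂ = 0.001209, so [CO3²⁻] = 0.001209 × 1.487 = 0.00180 mmol/L = 1.80 μmol/L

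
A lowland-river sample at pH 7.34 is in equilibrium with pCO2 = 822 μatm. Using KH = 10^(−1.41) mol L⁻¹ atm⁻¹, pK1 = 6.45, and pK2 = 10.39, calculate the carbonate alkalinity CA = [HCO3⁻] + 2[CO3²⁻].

CA = 0.249 mmol/L

[CO2*] = KH · pCO2 = 10^(−1.41) × 822×10^-6 = 3.198×10^-5 mol/L
α₀ = 1/(1 + K1/[H⁺] + K1K2/[H⁺]²) = 1/(1 + 10^+0.89 + 10^-2.16) = 0.1140
DIC = [CO2*]/α₀ = 3.198×10^-5 / 0.1140 = 0.2804 mmol/L
CA = (α₁ + 2α₂)·DIC = (0.8852 + 2×0.0007889) × 0.2804 = 0.249 mmol/L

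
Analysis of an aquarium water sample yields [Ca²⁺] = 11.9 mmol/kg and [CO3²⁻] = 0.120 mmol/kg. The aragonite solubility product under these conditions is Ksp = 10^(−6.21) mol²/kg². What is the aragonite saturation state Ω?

Ksp = 10^(−6.21) = 6.166×10^-7
Ω = [Ca²⁺][CO3²⁻]/Ksp = (11.9×10^-3)(0.120×10^-3) / 6.166×10^-7 = 2.32

Ω = 2.32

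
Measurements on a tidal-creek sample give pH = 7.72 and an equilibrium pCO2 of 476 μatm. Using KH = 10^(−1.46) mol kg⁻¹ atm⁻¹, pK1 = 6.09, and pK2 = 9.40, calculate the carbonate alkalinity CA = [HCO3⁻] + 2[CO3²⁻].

CA = 0.733 mmol/kg

[CO2*] = KH · pCO2 = 10^(−1.46) × 476×10^-6 = 1.650×10^-5 mol/kg
α₀ = 1/(1 + K1/[H⁺] + K1K2/[H⁺]²) = 1/(1 + 10^+1.63 + 10^-0.05) = 0.02245
DIC = [CO2*]/α₀ = 1.650×10^-5 / 0.02245 = 0.7353 mmol/kg
CA = (α₁ + 2α₂)·DIC = (0.9575 + 2×0.02001) × 0.7353 = 0.733 mmol/kg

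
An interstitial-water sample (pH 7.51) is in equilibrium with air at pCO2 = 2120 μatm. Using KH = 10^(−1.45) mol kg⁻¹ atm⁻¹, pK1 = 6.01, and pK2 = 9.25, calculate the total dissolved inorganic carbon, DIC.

[CO2*] = KH · pCO2 = 10^(−1.45) × 2120×10^-6 = 7.522×10^-5 mol/kg
α₀ = 1/(1 + K1/[H⁺] + K1K2/[H⁺]²) = 1/(1 + 10^+1.50 + 10^-0.24) = 0.03012
DIC = [CO2*]/α₀ = 7.522×10^-5 / 0.03012 = 2.50 mmol/kg

DIC = 2.50 mmol/kg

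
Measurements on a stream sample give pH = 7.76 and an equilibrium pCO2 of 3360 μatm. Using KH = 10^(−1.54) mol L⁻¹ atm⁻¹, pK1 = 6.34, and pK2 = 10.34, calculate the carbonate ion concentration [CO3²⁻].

[CO3²⁻] = 6.70 μmol/L

[CO2*] = KH · pCO2 = 10^(−1.54) × 3360×10^-6 = 9.690×10^-5 mol/L
α₀ = 1/(1 + K1/[H⁺] + K1K2/[H⁺]²) = 1/(1 + 10^+1.42 + 10^-1.16) = 0.03653
DIC = [CO2*]/α₀ = 9.690×10^-5 / 0.03653 = 2.652 mmol/L
[CO3²⁻] = α₂·DIC; α₂ = 0.002528, so [CO3²⁻] = 0.002528 × 2.652 = 0.00670 mmol/L = 6.70 μmol/L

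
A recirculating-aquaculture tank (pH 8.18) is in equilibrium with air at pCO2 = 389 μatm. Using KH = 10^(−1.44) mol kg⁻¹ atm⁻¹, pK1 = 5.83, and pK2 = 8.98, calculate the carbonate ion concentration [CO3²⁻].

[CO3²⁻] = 0.501 mmol/kg

[CO2*] = KH · pCO2 = 10^(−1.44) × 389×10^-6 = 1.412×10^-5 mol/kg
α₀ = 1/(1 + K1/[H⁺] + K1K2/[H⁺]²) = 1/(1 + 10^+2.35 + 10^+1.55) = 0.003841
DIC = [CO2*]/α₀ = 1.412×10^-5 / 0.003841 = 3.677 mmol/kg
[CO3²⁻] = α₂·DIC; α₂ = 0.1363, so [CO3²⁻] = 0.1363 × 3.677 = 0.501 mmol/kg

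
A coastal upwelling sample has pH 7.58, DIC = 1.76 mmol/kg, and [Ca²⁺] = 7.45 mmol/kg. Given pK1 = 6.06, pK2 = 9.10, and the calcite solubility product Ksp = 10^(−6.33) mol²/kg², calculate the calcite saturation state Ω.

Ω = 0.798

α₂ = 1 / (1 + [H⁺]/K2 + [H⁺]²/(K1K2)) = 1 / (1 + 10^+1.52 + 10^+0.00)
   = 1 / (1 + 33.113 + 1.0000) = 1/35.113 = 0.02848
[CO3²⁻] = α₂ × DIC = 0.02848 × 1.76 = 0.05012 mmol/kg
Ksp = 10^(−6.33) = 4.677×10^-7
Ω = [Ca²⁺][CO3²⁻]/Ksp = (7.45×10^-3)(5.012×10^-5) / 4.677×10^-7 = 0.798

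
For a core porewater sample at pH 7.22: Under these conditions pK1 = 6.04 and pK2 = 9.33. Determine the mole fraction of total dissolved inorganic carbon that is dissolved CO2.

α₀ = 0.0615

α₀ = 1 / (1 + K1/[H⁺] + K1K2/[H⁺]²) = 1 / (1 + 10^+1.18 + 10^-0.93)
   = 1 / (1 + 15.136 + 0.11749) = 1/16.253 = 0.06153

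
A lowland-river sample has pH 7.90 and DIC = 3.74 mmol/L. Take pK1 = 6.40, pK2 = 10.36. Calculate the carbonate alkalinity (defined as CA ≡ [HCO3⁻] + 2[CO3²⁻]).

CA = 3.64 mmol/L

CA = [HCO3⁻] + 2[CO3²⁻] = (α₁ + 2α₂)·DIC
At pH 7.90: [H⁺]/K1 = 10^-1.50 = 0.031623, K2/[H⁺] = 10^-2.46 = 0.0034674
α₁ = 1/(1 + 0.031623 + 0.0034674) = 1/1.0351 = 0.9661; α₂ = α₁·K2/[H⁺] = 0.003350
α₁ + 2α₂ = 0.9728
CA = 0.9728 × 3.74 = 3.64 mmol/L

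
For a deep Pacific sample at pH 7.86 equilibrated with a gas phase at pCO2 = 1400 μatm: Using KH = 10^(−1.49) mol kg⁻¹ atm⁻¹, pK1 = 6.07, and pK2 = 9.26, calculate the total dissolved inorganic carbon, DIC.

DIC = 2.95 mmol/kg

[CO2*] = KH · pCO2 = 10^(−1.49) × 1400×10^-6 = 4.530×10^-5 mol/kg
α₀ = 1/(1 + K1/[H⁺] + K1K2/[H⁺]²) = 1/(1 + 10^+1.79 + 10^+0.39) = 0.01536
DIC = [CO2*]/α₀ = 4.530×10^-5 / 0.01536 = 2.95 mmol/kg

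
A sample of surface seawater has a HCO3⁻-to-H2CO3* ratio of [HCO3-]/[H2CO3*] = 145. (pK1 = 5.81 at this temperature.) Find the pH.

pH = 7.97

From K1 = [H⁺][HCO3-]/[H2CO3*]:  pH = pK1 + log₁₀([HCO3-]/[H2CO3*])
log₁₀(145) = +2.161
pH = 5.81 + (+2.161) = 7.97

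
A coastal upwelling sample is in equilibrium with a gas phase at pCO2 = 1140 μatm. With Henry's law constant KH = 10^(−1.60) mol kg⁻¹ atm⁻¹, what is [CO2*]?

[CO2*] = 28.6 μmol/kg

KH = 10^(−1.60) = 2.512×10^-2 mol kg⁻¹ atm⁻¹
[CO2*] = KH · pCO2 = 2.512×10^-2 × 1140×10^-6 atm = 2.86×10^-5 mol/kg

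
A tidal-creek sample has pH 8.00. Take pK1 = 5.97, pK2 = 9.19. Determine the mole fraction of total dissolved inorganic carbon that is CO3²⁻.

α₂ = 0.0601

α₂ = 1 / (1 + [H⁺]/K2 + [H⁺]²/(K1K2)) = 1 / (1 + 10^+1.19 + 10^-0.84)
   = 1 / (1 + 15.488 + 0.14454) = 1/16.633 = 0.06012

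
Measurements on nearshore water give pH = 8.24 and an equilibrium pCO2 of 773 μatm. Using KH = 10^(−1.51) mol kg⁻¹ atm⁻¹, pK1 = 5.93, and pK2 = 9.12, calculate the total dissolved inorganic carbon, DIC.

[CO2*] = KH · pCO2 = 10^(−1.51) × 773×10^-6 = 2.389×10^-5 mol/kg
α₀ = 1/(1 + K1/[H⁺] + K1K2/[H⁺]²) = 1/(1 + 10^+2.31 + 10^+1.43) = 0.004309
DIC = [CO2*]/α₀ = 2.389×10^-5 / 0.004309 = 5.54 mmol/kg

DIC = 5.54 mmol/kg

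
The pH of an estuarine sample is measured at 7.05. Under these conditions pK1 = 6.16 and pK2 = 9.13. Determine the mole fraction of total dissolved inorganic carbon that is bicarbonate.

α₁ = 1 / (1 + [H⁺]/K1 + K2/[H⁺]) = 1 / (1 + 10^-0.89 + 10^-2.08)
   = 1 / (1 + 0.12882 + 0.0083176) = 1/1.1371 = 0.8794

α₁ = 0.879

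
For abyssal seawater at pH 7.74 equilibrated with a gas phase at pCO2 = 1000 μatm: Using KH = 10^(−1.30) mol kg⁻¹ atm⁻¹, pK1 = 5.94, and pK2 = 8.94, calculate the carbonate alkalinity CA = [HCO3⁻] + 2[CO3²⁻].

[CO2*] = KH · pCO2 = 10^(−1.30) × 1000×10^-6 = 5.012×10^-5 mol/kg
α₀ = 1/(1 + K1/[H⁺] + K1K2/[H⁺]²) = 1/(1 + 10^+1.80 + 10^+0.60) = 0.01469
DIC = [CO2*]/α₀ = 5.012×10^-5 / 0.01469 = 3.412 mmol/kg
CA = (α₁ + 2α₂)·DIC = (0.9268 + 2×0.05848) × 3.412 = 3.56 mmol/kg

CA = 3.56 mmol/kg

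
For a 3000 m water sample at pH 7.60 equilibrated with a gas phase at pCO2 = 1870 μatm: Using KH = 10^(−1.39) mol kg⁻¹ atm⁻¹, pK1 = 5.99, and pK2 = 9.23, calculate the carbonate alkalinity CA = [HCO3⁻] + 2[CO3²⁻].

[CO2*] = KH · pCO2 = 10^(−1.39) × 1870×10^-6 = 7.618×10^-5 mol/kg
α₀ = 1/(1 + K1/[H⁺] + K1K2/[H⁺]²) = 1/(1 + 10^+1.61 + 10^-0.02) = 0.02342
DIC = [CO2*]/α₀ = 7.618×10^-5 / 0.02342 = 3.252 mmol/kg
CA = (α₁ + 2α₂)·DIC = (0.9542 + 2×0.02237) × 3.252 = 3.25 mmol/kg

CA = 3.25 mmol/kg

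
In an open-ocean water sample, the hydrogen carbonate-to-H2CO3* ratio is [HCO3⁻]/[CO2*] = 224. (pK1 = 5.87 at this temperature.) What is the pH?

pH = 8.22

From K1 = [H⁺][HCO3⁻]/[CO2*]:  pH = pK1 + log₁₀([HCO3⁻]/[CO2*])
log₁₀(224) = +2.350
pH = 5.87 + (+2.350) = 8.22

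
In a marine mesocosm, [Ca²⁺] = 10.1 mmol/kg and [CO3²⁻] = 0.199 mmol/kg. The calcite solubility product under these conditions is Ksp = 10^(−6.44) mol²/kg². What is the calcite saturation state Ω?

Ksp = 10^(−6.44) = 3.631×10^-7
Ω = [Ca²⁺][CO3²⁻]/Ksp = (10.1×10^-3)(0.199×10^-3) / 3.631×10^-7 = 5.54

Ω = 5.54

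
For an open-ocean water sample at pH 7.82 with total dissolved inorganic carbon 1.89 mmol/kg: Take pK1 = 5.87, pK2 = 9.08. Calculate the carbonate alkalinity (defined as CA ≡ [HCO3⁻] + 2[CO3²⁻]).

CA = 1.97 mmol/kg

CA = [HCO3⁻] + 2[CO3²⁻] = (α₁ + 2α₂)·DIC
At pH 7.82: [H⁺]/K1 = 10^-1.95 = 0.011220, K2/[H⁺] = 10^-1.26 = 0.054954
α₁ = 1/(1 + 0.011220 + 0.054954) = 1/1.0662 = 0.9379; α₂ = α₁·K2/[H⁺] = 0.05154
α₁ + 2α₂ = 1.0410
CA = 1.0410 × 1.89 = 1.97 mmol/kg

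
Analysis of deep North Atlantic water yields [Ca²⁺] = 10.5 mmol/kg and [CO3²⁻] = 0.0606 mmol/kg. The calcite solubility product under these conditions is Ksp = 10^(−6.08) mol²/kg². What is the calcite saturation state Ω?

Ksp = 10^(−6.08) = 8.318×10^-7
Ω = [Ca²⁺][CO3²⁻]/Ksp = (10.5×10^-3)(0.0606×10^-3) / 8.318×10^-7 = 0.765

Ω = 0.765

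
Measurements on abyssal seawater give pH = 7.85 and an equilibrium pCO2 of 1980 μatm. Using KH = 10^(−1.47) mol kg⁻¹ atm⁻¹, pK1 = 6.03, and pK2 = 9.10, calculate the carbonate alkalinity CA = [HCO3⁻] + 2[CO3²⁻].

CA = 4.93 mmol/kg

[CO2*] = KH · pCO2 = 10^(−1.47) × 1980×10^-6 = 6.709×10^-5 mol/kg
α₀ = 1/(1 + K1/[H⁺] + K1K2/[H⁺]²) = 1/(1 + 10^+1.82 + 10^+0.57) = 0.01413
DIC = [CO2*]/α₀ = 6.709×10^-5 / 0.01413 = 4.749 mmol/kg
CA = (α₁ + 2α₂)·DIC = (0.9334 + 2×0.05249) × 4.749 = 4.93 mmol/kg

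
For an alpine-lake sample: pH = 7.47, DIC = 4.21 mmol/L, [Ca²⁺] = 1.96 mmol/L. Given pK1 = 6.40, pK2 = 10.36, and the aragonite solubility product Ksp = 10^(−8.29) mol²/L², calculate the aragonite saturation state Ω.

Ω = 1.91

α₂ = 1 / (1 + [H⁺]/K2 + [H⁺]²/(K1K2)) = 1 / (1 + 10^+2.89 + 10^+1.82)
   = 1 / (1 + 776.25 + 66.069) = 1/843.32 = 0.001186
[CO3²⁻] = α₂ × DIC = 0.001186 × 4.21 = 0.004992 mmol/L = 4.992 μmol/L
Ksp = 10^(−8.29) = 5.129×10^-9
Ω = [Ca²⁺][CO3²⁻]/Ksp = (1.96×10^-3)(4.992×10^-6) / 5.129×10^-9 = 1.91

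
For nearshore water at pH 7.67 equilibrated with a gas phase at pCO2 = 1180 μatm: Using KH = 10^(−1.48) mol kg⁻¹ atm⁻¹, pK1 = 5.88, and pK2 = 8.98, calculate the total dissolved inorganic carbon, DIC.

DIC = 2.57 mmol/kg

[CO2*] = KH · pCO2 = 10^(−1.48) × 1180×10^-6 = 3.907×10^-5 mol/kg
α₀ = 1/(1 + K1/[H⁺] + K1K2/[H⁺]²) = 1/(1 + 10^+1.79 + 10^+0.48) = 0.01523
DIC = [CO2*]/α₀ = 3.907×10^-5 / 0.01523 = 2.57 mmol/kg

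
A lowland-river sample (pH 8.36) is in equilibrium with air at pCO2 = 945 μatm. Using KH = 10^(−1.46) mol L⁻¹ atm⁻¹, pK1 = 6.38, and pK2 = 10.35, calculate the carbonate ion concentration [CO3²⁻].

[CO3²⁻] = 0.0320 mmol/L

[CO2*] = KH · pCO2 = 10^(−1.46) × 945×10^-6 = 3.277×10^-5 mol/L
α₀ = 1/(1 + K1/[H⁺] + K1K2/[H⁺]²) = 1/(1 + 10^+1.98 + 10^-0.01) = 0.01026
DIC = [CO2*]/α₀ = 3.277×10^-5 / 0.01026 = 3.194 mmol/L
[CO3²⁻] = α₂·DIC; α₂ = 0.01003, so [CO3²⁻] = 0.01003 × 3.194 = 0.0320 mmol/L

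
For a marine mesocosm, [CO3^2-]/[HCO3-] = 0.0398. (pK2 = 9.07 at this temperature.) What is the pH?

From K2 = [H⁺][CO3^2-]/[HCO3-]:  pH = pK2 + log₁₀([CO3^2-]/[HCO3-])
log₁₀(0.0398) = -1.400
pH = 9.07 + (-1.400) = 7.67

pH = 7.67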